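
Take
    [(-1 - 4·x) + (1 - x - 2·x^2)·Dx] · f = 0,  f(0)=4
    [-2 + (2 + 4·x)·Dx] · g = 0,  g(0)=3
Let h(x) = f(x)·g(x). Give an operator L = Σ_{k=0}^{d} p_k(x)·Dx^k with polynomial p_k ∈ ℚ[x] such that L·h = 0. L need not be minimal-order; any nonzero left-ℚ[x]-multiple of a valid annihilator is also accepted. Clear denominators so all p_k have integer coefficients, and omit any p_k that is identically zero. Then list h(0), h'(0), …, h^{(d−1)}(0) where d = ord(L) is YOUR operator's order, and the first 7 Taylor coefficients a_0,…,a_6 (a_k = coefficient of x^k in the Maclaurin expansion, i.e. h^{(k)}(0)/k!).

L = (2 + 5·x + 6·x^2) + (-1 - x + 4·x^2 + 4·x^3)·Dx  (order 1).
h: a_k = 12, 24, 42, 96, 345/2, 375, 2817/4, …
ICs: h(0) = 12.

f: a_k = 4, 4, 12, 20, 44, 84, 172, …
g: a_k = 3, 3, -3/2, 3/2, -15/8, 21/8, -63/16, …
Sym-product of L_f,L_g gives L₀ (≤ ord 1).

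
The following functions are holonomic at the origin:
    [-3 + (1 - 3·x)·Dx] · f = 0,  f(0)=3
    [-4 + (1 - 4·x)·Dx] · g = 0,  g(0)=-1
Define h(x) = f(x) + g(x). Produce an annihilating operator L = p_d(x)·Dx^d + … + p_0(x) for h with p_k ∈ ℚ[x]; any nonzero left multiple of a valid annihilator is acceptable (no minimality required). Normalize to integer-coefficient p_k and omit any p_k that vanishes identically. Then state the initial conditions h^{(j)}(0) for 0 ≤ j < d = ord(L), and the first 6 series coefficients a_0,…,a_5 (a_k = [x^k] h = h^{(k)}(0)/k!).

L = -24 + (14 - 48·x)·Dx + (-1 + 7·x - 12·x^2)·Dx^2  (order 2).
h: a_k = 2, 5, 11, 17, -13, -295, …
ICs: h(0) = 2, h′(0) = 5.

f: a_k = 3, 9, 27, 81, 243, 729, …
g: a_k = -1, -4, -16, -64, -256, -1024, …
L₀ := lclm(L_f,L_g); ord L₀ ≤ 1+1.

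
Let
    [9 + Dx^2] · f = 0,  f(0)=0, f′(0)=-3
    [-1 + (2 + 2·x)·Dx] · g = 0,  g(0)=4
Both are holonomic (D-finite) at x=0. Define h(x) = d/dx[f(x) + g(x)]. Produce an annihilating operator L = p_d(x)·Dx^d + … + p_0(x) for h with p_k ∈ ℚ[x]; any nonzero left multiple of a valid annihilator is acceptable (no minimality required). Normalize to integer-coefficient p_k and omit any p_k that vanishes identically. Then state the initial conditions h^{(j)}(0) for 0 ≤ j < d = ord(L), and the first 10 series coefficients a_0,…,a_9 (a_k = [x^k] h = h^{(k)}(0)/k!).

f: a_k = 0, -3, 0, 9/2, 0, -81/40, 0, 243/560, 0, -243/4480, …
g: a_k = 4, 2, -1/2, 1/4, -5/32, 7/64, -21/256, 33/512, -429/8192, 715/16384, …
Weyl lclm of L_f,L_g ⇒ L₀ (ord ≤ 3).
h₀' ⇒ L via d/dx closure of L₀.
L = (-153 - 216·x - 108·x^2) + (-234 - 666·x - 648·x^2 - 216·x^3)·Dx + (-17 - 24·x - 12·x^2)·Dx^2 + (-26 - 74·x - 72·x^2 - 24·x^3)·Dx^3  (order 3).
h: a_k = -1, -1, 57/4, -5/8, -613/64, -63/128, 8931/2560, -429/1024, -54711/573440, -12155/32768, …
ICs: h(0) = -1, h′(0) = -1, h′′(0) = 57/2.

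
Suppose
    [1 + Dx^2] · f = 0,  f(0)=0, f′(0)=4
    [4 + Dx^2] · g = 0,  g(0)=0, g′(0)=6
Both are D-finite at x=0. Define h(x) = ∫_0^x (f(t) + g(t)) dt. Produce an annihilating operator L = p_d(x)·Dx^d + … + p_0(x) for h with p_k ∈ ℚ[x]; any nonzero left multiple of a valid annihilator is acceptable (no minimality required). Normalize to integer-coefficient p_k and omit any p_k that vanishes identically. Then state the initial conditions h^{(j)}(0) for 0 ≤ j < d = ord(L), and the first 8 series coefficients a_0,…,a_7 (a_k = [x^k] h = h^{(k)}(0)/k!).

f: a_k = 0, 4, 0, -2/3, 0, 1/30, 0, -1/1260, …
g: a_k = 0, 6, 0, -4, 0, 4/5, 0, -8/105, …
Sum ⇒ L₀ = lclm(L_f,L_g) in ℚ(x)⟨Dx⟩.
h=∫₀ˣh₀: take L = L₀·Dx.
L = 4·Dx + 5·Dx^3 + Dx^5  (order 5).
h: a_k = 0, 0, 5, 0, -7/6, 0, 5/36, 0, …
ICs: h(0) = 0, h′(0) = 0, h′′(0) = 10, h′′′(0) = 0, h′′′′(0) = -28.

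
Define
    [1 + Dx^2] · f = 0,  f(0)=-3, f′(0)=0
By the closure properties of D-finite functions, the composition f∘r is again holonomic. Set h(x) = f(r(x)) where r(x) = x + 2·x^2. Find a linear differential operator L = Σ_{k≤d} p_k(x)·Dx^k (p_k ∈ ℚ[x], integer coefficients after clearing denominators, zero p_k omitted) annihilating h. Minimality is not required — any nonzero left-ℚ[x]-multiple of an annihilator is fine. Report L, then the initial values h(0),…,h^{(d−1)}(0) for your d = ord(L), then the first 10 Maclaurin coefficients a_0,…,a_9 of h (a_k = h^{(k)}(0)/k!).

L = (1 + 12·x + 48·x^2 + 64·x^3) - 4·Dx + (1 + 4·x)·Dx^2  (order 2).
h: a_k = -3, 0, 3/2, 6, 47/8, -1, -719/240, -79/20, -23521/13440, 559/840, …
ICs: h(0) = -3, h′(0) = 0.

f: a_k = -3, 0, 3/2, 0, -1/8, 0, 1/240, 0, -1/13440, 0, …
f∘r: x↦r, Dx↦Dx/r' in L_f ⇒ L₀.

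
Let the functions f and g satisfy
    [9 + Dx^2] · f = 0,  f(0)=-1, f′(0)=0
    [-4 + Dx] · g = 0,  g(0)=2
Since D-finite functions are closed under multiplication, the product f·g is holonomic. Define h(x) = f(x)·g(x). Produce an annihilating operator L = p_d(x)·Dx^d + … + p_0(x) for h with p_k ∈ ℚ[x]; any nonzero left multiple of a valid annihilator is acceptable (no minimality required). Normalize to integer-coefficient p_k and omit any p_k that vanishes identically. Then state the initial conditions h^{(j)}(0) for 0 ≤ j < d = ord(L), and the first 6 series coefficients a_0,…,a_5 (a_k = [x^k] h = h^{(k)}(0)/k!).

L = 25 - 8·Dx + Dx^2  (order 2).
h: a_k = -2, -8, -7, 44/3, 527/12, 779/15, …
ICs: h(0) = -2, h′(0) = -8.

f: a_k = -1, 0, 9/2, 0, -27/8, 0, …
g: a_k = 2, 8, 16, 64/3, 64/3, 256/15, …
h₀=f·g: eliminate ⇒ L₀, order ≤ 2·1.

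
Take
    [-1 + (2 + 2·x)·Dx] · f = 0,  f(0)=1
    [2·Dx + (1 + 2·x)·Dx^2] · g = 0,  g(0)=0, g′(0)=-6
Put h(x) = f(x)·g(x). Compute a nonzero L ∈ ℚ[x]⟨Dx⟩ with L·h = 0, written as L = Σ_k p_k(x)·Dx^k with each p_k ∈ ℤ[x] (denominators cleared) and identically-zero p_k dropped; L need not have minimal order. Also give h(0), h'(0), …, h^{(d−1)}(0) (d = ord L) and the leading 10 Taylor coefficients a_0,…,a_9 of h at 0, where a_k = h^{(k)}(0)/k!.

f: a_k = 1, 1/2, -1/8, 1/16, -5/128, 7/256, -21/1024, 33/2048, -429/32768, 715/65536, …
g: a_k = 0, -6, 6, -8, 12, -96/5, 32, -384/7, 96, -512/3, …
h₀=f·g: eliminate ⇒ L₀, order ≤ 1·2.
L = (-1 + 2·x) + (4 + 4·x)·Dx + (4 + 16·x + 20·x^2 + 8·x^3)·Dx^2  (order 2).
h: a_k = 0, -6, 3, -17/4, 55/8, -3709/320, 12801/640, -629127/17920, 2238717/35840, -38670077/344064, …
ICs: h(0) = 0, h′(0) = -6.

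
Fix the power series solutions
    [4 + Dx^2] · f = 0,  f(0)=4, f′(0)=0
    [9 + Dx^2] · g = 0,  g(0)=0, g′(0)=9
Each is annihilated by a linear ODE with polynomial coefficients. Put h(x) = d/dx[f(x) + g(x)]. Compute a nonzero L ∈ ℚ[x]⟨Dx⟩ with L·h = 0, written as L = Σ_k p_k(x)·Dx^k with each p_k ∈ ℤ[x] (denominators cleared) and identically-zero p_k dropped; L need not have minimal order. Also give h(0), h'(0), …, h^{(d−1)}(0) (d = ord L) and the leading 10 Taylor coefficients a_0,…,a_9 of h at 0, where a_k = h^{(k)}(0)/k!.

f: a_k = 4, 0, -8, 0, 8/3, 0, -16/45, 0, 8/315, 0, …
g: a_k = 0, 9, 0, -27/2, 0, 243/40, 0, -729/560, 0, 729/4480, …
h₀=f+g: left-lcm gives L₀, ord ≤ 4.
h₀' ⇒ L via d/dx closure of L₀.
L = 36 + 13·Dx^2 + Dx^4  (order 4).
h: a_k = 9, -16, -81/2, 32/3, 243/8, -32/15, -729/80, 64/315, 6561/4480, -32/2835, …
ICs: h(0) = 9, h′(0) = -16, h′′(0) = -81, h′′′(0) = 64.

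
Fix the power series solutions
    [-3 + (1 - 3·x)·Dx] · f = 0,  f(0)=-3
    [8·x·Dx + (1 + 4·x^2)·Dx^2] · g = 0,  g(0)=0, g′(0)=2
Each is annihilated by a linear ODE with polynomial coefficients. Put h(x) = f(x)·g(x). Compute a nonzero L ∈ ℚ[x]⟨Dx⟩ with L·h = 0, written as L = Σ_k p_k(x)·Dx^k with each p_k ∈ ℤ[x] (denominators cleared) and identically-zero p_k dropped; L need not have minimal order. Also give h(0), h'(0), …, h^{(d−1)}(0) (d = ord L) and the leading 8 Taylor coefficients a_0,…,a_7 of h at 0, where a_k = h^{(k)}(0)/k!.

L = 24·x + (6 - 8·x + 48·x^2)·Dx + (-1 + 3·x - 4·x^2 + 12·x^3)·Dx^2  (order 2).
h: a_k = 0, -6, -18, -46, -138, -2166/5, -6498/5, -134538/35, …
ICs: h(0) = 0, h′(0) = -6.

f: a_k = -3, -9, -27, -81, -243, -729, -2187, -6561, …
g: a_k = 0, 2, 0, -8/3, 0, 32/5, 0, -128/7, …
Product ⇒ symmetric product L₀, ord ≤ 2.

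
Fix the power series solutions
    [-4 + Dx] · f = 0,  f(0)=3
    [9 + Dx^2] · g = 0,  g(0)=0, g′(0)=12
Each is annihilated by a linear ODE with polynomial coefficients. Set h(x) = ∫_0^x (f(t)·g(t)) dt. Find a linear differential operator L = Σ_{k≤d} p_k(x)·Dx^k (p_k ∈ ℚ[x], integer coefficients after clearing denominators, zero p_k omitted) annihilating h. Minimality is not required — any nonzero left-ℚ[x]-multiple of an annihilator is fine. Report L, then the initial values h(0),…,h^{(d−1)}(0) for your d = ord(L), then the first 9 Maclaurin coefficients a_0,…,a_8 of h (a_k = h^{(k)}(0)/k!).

f: a_k = 3, 12, 24, 32, 32, 128/5, 256/15, 1024/105, 512/105, …
g: a_k = 0, 12, 0, -18, 0, 81/10, 0, -243/140, 0, …
f·g: L₀ = L_f ⊗_s L_g, ord ≤ 1·2.
∫: right-multiply L₀ by Dx.
L = 25·Dx - 8·Dx^2 + Dx^3  (order 3).
h: a_k = 0, 0, 18, 48, 117/2, 168/5, -79/20, -858/35, -25481/1120, …
ICs: h(0) = 0, h′(0) = 0, h′′(0) = 36.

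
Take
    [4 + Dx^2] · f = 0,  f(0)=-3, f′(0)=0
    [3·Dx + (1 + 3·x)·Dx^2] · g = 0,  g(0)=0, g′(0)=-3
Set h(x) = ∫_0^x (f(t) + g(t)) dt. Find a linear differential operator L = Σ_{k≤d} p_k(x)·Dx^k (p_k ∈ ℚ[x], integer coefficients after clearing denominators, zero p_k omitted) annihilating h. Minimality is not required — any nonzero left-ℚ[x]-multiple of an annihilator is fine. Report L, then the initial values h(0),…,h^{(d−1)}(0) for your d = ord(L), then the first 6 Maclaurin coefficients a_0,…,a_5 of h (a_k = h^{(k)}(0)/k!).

f: a_k = -3, 0, 6, 0, -2, 0, …
g: a_k = 0, -3, 9/2, -9, 81/4, -243/5, …
L₀ := lclm(L_f,L_g); ord L₀ ≤ 2+2.
h=∫₀ˣh₀: take L = L₀·Dx.
L = (348 + 144·x + 216·x^2)·Dx^2 + (44 + 180·x + 216·x^2 + 216·x^3)·Dx^3 + (87 + 36·x + 54·x^2)·Dx^4 + (11 + 45·x + 54·x^2 + 54·x^3)·Dx^5  (order 5).
h: a_k = 0, -3, -3/2, 7/2, -9/4, 73/20, …
ICs: h(0) = 0, h′(0) = -3, h′′(0) = -3, h′′′(0) = 21, h′′′′(0) = -54.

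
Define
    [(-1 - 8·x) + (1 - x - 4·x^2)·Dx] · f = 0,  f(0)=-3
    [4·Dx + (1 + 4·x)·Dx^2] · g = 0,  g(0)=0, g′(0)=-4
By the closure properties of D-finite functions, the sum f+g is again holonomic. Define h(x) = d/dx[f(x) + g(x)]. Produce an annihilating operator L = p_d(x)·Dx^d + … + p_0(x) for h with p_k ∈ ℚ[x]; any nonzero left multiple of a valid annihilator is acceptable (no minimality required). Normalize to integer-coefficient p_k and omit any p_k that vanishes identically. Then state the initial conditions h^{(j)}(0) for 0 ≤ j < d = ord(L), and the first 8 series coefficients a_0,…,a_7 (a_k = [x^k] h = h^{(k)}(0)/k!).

f: a_k = -3, -3, -15, -27, -87, -195, -543, -1323, …
g: a_k = 0, -4, 8, -64/3, 64, -1024/5, 2048/3, -16384/7, …
f+g: L₀ = lclm(L_f,L_g), ord ≤ 1+2.
h₀' ⇒ L via d/dx closure of L₀.
L = (268 + 1616·x + 5504·x^2 + 4608·x^3 + 6144·x^4) + (11 + 360·x + 3008·x^2 + 7680·x^3 + 9472·x^4 + 10240·x^5)·Dx + (-7 - 67·x - 154·x^2 + 136·x^3 + 928·x^4 + 2176·x^5 + 2048·x^6)·Dx^2  (order 2).
h: a_k = -7, -14, -145, -92, -1999, 838, -25645, 37576, …
ICs: h(0) = -7, h′(0) = -14.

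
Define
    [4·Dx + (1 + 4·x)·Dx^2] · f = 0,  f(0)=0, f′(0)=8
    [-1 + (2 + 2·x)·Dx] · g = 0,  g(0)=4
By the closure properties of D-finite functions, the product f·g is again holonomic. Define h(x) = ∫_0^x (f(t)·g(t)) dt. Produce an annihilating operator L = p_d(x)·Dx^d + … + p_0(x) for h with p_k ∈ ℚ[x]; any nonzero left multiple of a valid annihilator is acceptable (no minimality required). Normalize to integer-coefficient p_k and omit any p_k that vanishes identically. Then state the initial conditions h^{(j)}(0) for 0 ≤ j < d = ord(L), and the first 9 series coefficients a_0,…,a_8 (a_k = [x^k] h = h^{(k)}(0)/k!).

f: a_k = 0, 8, -16, 128/3, -128, 2048/5, -4096/3, 32768/7, -16384, …
g: a_k = 4, 2, -1/2, 1/4, -5/32, 7/64, -21/256, 33/512, -429/8192, …
L₀ := L_f ⊗_s L_g (sym. prod.), ord ≤ 2.
Integrate: L := L₀·Dx.
L = (-5 + 4·x)·Dx + (12 + 12·x)·Dx^2 + (4 + 24·x + 36·x^2 + 16·x^3)·Dx^3  (order 3).
h: a_k = 0, 0, 16, -16, 101/3, -250/3, 81349/360, -547691/840, 52913387/26880, …
ICs: h(0) = 0, h′(0) = 0, h′′(0) = 32.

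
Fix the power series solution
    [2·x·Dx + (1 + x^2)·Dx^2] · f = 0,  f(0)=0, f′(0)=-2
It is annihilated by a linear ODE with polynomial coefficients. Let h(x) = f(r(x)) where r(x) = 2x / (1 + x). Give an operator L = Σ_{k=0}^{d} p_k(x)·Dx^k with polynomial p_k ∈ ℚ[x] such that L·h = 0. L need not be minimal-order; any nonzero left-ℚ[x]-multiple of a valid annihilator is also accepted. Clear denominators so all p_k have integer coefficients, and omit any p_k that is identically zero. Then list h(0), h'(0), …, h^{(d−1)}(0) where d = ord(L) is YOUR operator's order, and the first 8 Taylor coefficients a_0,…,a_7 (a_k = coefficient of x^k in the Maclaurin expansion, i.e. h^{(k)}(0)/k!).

L = (2 + 10·x)·Dx + (1 + 2·x + 5·x^2)·Dx^2  (order 2).
h: a_k = 0, -4, 4, 4/3, -12, 76/5, 44/3, -556/7, …
ICs: h(0) = 0, h′(0) = -4.

f: a_k = 0, -2, 0, 2/3, 0, -2/5, 0, 2/7, …
L₀ from L_f via x↦r, Dx↦r'^{-1}Dx.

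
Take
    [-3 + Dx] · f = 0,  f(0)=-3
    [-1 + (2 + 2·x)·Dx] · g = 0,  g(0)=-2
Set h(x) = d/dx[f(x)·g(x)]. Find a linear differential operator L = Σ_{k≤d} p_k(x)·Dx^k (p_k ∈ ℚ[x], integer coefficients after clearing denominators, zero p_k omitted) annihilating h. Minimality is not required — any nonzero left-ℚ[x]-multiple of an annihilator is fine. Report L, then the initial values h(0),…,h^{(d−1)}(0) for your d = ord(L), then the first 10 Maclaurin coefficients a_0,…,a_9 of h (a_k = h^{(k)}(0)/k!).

L = (47 + 84·x + 36·x^2) + (-14 - 26·x - 12·x^2)·Dx  (order 1).
h: a_k = 21, 141/2, 927/8, 2001/16, 12831/128, 81567/1280, 171999/5120, 154269/10240, 6792957/1146880, 4656093/2293760, …
ICs: h(0) = 21.

f: a_k = -3, -9, -27/2, -27/2, -81/8, -243/40, -243/80, -729/560, -2187/4480, -729/4480, …
g: a_k = -2, -1, 1/4, -1/8, 5/64, -7/128, 21/512, -33/1024, 429/16384, -715/32768, …
f·g: L₀ = L_f ⊗_s L_g, ord ≤ 1·1.
Differentiate: ansatz ord ≤ ord L₀ ⇒ L.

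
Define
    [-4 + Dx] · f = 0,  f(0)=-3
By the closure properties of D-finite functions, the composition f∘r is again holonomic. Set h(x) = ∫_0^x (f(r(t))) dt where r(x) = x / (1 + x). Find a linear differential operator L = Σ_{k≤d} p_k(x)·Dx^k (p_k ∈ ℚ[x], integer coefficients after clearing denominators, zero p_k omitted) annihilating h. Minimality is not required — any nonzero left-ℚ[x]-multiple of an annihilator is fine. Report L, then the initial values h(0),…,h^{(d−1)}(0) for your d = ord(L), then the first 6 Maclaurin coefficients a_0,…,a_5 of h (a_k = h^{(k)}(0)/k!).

f: a_k = -3, -12, -24, -32, -32, -128/5, …
Change of var in L_f (x↦r) gives L₀.
∫: right-multiply L₀ by Dx.
L = -4·Dx + (1 + 2·x + x^2)·Dx^2  (order 2).
h: a_k = 0, -3, -6, -4, 1, 4/5, …
ICs: h(0) = 0, h′(0) = -3.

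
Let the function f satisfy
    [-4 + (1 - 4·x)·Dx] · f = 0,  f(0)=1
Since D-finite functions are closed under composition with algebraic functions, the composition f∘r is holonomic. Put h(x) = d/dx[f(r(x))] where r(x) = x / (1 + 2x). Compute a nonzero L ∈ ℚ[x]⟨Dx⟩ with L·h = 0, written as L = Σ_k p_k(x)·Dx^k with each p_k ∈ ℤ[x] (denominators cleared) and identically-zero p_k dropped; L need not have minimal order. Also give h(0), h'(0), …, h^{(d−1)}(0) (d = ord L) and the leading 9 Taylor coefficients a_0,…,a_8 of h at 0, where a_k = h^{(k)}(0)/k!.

L = 4 + (-1 + 2·x)·Dx  (order 1).
h: a_k = 4, 16, 48, 128, 320, 768, 1792, 4096, 9216, …
ICs: h(0) = 4.

f: a_k = 1, 4, 16, 64, 256, 1024, 4096, 16384, 65536, …
h₀=f(r): pull back L_f along r ⇒ L₀.
Derive L from L₀ (diff closure).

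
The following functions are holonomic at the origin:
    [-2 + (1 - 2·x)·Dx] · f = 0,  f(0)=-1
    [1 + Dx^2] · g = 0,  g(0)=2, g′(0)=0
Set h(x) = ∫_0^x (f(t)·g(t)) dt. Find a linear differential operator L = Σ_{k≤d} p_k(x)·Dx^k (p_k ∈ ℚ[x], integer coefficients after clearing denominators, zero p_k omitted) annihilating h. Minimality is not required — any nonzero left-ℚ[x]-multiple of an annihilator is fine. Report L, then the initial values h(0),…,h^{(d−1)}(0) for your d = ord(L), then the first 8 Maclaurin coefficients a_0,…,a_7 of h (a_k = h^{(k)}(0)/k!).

f: a_k = -1, -2, -4, -8, -16, -32, -64, -128, …
g: a_k = 2, 0, -1, 0, 1/12, 0, -1/360, 0, …
f·g: L₀ = L_f ⊗_s L_g, ord ≤ 1·2.
h=∫h₀ ⇒ L = L₀·Dx.
L = (-1 + 2·x)·Dx + 4·Dx^2 + (-1 + 2·x)·Dx^3  (order 3).
h: a_k = 0, -2, -2, -7/3, -7/2, -337/60, -337/36, -5777/360, …
ICs: h(0) = 0, h′(0) = -2, h′′(0) = -4.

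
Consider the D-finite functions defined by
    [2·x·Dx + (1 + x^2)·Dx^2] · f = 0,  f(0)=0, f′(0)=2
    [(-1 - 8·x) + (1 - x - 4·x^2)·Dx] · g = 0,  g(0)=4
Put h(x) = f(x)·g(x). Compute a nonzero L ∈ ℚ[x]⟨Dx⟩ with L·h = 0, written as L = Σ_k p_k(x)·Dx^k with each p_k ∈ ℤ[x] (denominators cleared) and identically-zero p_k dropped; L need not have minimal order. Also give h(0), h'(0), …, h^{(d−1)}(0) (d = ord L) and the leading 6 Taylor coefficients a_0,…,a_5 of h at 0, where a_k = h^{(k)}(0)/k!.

f: a_k = 0, 2, 0, -2/3, 0, 2/5, …
g: a_k = 4, 4, 20, 36, 116, 260, …
Sym-product of L_f,L_g gives L₀ (≤ ord 2).
L = (8 + 2·x + 24·x^2) + (2 + 14·x + 4·x^2 + 24·x^3)·Dx + (-1 + x + 3·x^2 + x^3 + 4·x^4)·Dx^2  (order 2).
h: a_k = 0, 8, 8, 112/3, 208/3, 3304/15, …
ICs: h(0) = 0, h′(0) = 8.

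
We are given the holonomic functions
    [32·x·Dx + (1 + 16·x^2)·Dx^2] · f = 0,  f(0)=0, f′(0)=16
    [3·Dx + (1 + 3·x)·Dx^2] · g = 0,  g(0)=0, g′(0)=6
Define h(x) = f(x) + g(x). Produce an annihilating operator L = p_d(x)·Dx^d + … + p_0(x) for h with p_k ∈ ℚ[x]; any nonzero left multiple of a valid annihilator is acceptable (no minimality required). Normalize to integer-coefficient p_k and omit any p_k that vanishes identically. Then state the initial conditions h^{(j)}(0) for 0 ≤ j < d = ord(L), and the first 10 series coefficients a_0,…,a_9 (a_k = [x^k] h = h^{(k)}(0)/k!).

L = (-96 - 864·x + 4608·x^2 + 4608·x^3)·Dx + (-50 - 192·x + 672·x^2 + 9216·x^3 + 9216·x^4)·Dx^2 + (-3 + 23·x + 96·x^2 + 512·x^3 + 2304·x^4 + 2304·x^5)·Dx^3  (order 3).
h: a_k = 0, 22, -9, -202/3, -81/2, 4582/5, -243, -61162/7, -6561/4, 1087942/9, …
ICs: h(0) = 0, h′(0) = 22, h′′(0) = -18.

f: a_k = 0, 16, 0, -256/3, 0, 4096/5, 0, -65536/7, 0, 1048576/9, …
g: a_k = 0, 6, -9, 18, -81/2, 486/5, -243, 4374/7, -6561/4, 4374, …
Sum ⇒ L₀ = lclm(L_f,L_g) in ℚ(x)⟨Dx⟩.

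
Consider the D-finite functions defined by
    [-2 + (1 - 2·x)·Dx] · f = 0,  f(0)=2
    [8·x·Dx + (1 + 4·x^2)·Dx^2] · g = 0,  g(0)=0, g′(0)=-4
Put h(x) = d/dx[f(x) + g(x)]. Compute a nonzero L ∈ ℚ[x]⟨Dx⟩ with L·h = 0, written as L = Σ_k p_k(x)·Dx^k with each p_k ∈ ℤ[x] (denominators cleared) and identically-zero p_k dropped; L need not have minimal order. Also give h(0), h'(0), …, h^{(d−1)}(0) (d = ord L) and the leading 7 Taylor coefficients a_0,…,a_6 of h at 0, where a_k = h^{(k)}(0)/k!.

f: a_k = 2, 4, 8, 16, 32, 64, 128, …
g: a_k = 0, -4, 0, 16/3, 0, -64/5, 0, …
L₀ := lclm(L_f,L_g); ord L₀ ≤ 1+2.
Derive L from L₀ (diff closure).
L = (-8 + 64·x + 96·x^2) + (8 - 8·x + 32·x^2 + 96·x^3)·Dx + (-1 + 16·x^4)·Dx^2  (order 2).
h: a_k = 0, 16, 64, 128, 256, 768, 2048, …
ICs: h(0) = 0, h′(0) = 16.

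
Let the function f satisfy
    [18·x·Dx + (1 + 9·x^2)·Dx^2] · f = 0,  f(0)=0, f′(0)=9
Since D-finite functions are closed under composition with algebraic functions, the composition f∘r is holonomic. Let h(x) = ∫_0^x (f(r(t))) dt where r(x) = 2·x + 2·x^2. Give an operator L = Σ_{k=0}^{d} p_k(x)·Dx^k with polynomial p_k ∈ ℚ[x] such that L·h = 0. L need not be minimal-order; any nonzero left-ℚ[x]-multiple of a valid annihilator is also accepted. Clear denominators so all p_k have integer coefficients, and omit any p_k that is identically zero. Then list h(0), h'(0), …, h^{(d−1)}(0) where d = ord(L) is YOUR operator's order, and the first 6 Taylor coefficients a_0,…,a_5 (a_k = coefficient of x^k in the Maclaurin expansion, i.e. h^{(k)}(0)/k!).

L = (-2 + 72·x + 288·x^2 + 432·x^3 + 216·x^4)·Dx^2 + (1 + 2·x + 36·x^2 + 144·x^3 + 180·x^4 + 72·x^5)·Dx^3  (order 3).
h: a_k = 0, 0, 9, 6, -54, -648/5, …
ICs: h(0) = 0, h′(0) = 0, h′′(0) = 18.

f: a_k = 0, 9, 0, -27, 0, 729/5, …
h₀=f(r): pull back L_f along r ⇒ L₀.
h=∫₀ˣh₀: take L = L₀·Dx.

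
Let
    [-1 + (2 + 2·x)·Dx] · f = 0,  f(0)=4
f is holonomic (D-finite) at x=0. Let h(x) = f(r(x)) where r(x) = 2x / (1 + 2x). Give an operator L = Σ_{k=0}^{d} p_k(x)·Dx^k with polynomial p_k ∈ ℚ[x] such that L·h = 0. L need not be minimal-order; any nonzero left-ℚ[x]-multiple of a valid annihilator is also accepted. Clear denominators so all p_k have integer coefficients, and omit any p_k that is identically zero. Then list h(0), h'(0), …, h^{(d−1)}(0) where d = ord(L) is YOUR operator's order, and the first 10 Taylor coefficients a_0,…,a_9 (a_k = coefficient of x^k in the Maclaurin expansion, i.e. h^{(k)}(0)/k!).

L = -1 + (1 + 6·x + 8·x^2)·Dx  (order 1).
h: a_k = 4, 4, -10, 26, -141/2, 399/2, -2353/4, 7205/4, -182461/32, 594203/32, …
ICs: h(0) = 4.

f: a_k = 4, 2, -1/2, 1/4, -5/32, 7/64, -21/256, 33/512, -429/8192, 715/16384, …
f∘r: x↦r, Dx↦Dx/r' in L_f ⇒ L₀.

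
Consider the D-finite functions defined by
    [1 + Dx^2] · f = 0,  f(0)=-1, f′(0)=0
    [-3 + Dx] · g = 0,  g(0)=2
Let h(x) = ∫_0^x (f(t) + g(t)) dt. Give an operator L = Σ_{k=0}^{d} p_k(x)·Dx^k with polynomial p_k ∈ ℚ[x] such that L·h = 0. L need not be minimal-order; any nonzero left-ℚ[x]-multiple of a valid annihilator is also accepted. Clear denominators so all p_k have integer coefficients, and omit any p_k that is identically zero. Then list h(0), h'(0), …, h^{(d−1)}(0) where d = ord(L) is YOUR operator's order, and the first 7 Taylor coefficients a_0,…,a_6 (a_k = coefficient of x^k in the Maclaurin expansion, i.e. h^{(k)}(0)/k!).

L = -3·Dx + Dx^2 - 3·Dx^3 + Dx^4  (order 4).
h: a_k = 0, 1, 3, 19/6, 9/4, 161/120, 27/40, …
ICs: h(0) = 0, h′(0) = 1, h′′(0) = 6, h′′′(0) = 19.

f: a_k = -1, 0, 1/2, 0, -1/24, 0, 1/720, …
g: a_k = 2, 6, 9, 9, 27/4, 81/20, 81/40, …
f+g: L₀ = lclm(L_f,L_g), ord ≤ 2+1.
h=∫₀ˣh₀: take L = L₀·Dx.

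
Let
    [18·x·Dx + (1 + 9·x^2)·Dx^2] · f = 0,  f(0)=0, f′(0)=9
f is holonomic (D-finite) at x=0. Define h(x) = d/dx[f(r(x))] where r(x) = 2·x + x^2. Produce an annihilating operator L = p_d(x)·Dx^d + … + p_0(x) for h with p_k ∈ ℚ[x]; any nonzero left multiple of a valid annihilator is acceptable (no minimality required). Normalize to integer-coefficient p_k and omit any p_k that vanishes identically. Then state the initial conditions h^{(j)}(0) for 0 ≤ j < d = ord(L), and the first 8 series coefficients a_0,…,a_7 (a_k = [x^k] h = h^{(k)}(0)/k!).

L = (-1 + 72·x + 144·x^2 + 108·x^3 + 27·x^4) + (1 + x + 36·x^2 + 72·x^3 + 45·x^4 + 9·x^5)·Dx  (order 1).
h: a_k = 18, 18, -648, -1296, 22518, 69822, -758160, -3312576, …
ICs: h(0) = 18.

f: a_k = 0, 9, 0, -27, 0, 729/5, 0, -6561/7, …
L₀ from L_f via x↦r, Dx↦r'^{-1}Dx.
h₀' ⇒ L via d/dx closure of L₀.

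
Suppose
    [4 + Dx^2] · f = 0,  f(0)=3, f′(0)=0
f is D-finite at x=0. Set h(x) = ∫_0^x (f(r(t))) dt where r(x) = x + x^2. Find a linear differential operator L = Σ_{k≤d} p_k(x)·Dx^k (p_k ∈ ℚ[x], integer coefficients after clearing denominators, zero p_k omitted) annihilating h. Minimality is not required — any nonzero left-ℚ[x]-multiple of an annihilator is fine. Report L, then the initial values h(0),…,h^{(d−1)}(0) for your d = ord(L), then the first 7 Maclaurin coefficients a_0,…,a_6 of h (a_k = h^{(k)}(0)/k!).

f: a_k = 3, 0, -6, 0, 2, 0, -4/15, …
Change of var in L_f (x↦r) gives L₀.
h=∫₀ˣh₀: take L = L₀·Dx.
L = (4 + 24·x + 48·x^2 + 32·x^3)·Dx - 2·Dx^2 + (1 + 2·x)·Dx^3  (order 3).
h: a_k = 0, 3, 0, -2, -3, -4/5, 4/3, …
ICs: h(0) = 0, h′(0) = 3, h′′(0) = 0.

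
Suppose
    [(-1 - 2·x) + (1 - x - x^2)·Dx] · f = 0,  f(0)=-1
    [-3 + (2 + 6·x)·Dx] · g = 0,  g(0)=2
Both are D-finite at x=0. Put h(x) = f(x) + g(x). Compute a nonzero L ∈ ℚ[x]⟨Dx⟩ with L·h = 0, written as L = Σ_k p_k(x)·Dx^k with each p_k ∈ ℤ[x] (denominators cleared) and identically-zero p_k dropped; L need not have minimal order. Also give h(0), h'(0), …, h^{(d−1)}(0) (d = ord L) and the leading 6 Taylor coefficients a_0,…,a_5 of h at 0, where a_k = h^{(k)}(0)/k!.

L = (-33 - 117·x - 117·x^2 - 90·x^3) + (25 + 102·x + 303·x^2 + 378·x^3 + 225·x^4)·Dx + (2 - 22·x - 90·x^2 + 38·x^3 + 198·x^4 + 90·x^5)·Dx^2  (order 2).
h: a_k = 1, 2, -17/4, 3/8, -725/64, 677/128, …
ICs: h(0) = 1, h′(0) = 2.

f: a_k = -1, -1, -2, -3, -5, -8, …
g: a_k = 2, 3, -9/4, 27/8, -405/64, 1701/128, …
Weyl lclm of L_f,L_g ⇒ L₀ (ord ≤ 2).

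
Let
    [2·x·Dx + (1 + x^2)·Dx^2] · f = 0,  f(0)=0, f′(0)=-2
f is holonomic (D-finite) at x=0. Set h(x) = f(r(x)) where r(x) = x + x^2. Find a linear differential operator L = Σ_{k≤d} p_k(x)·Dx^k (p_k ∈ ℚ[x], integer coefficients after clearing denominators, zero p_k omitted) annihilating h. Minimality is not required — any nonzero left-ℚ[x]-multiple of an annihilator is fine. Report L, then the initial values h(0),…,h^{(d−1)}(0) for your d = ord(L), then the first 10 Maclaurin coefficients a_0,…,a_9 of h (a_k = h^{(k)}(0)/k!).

L = (-2 + 2·x + 8·x^2 + 12·x^3 + 6·x^4)·Dx + (1 + 2·x + x^2 + 4·x^3 + 5·x^4 + 2·x^5)·Dx^2  (order 2).
h: a_k = 0, -2, -2, 2/3, 2, 8/5, -4/3, -26/7, -2, 34/9, …
ICs: h(0) = 0, h′(0) = -2.

f: a_k = 0, -2, 0, 2/3, 0, -2/5, 0, 2/7, 0, -2/9, …
f∘r: x↦r, Dx↦Dx/r' in L_f ⇒ L₀.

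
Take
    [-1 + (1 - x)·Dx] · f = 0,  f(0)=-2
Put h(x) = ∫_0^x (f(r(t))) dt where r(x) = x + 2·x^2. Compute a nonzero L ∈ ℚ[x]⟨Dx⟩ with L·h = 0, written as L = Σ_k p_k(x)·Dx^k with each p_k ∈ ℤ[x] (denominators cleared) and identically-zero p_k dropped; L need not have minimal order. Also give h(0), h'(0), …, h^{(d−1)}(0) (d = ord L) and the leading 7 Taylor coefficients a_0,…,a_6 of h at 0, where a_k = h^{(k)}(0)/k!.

f: a_k = -2, -2, -2, -2, -2, -2, -2, …
f∘r: x↦r, Dx↦Dx/r' in L_f ⇒ L₀.
h=∫h₀ ⇒ L = L₀·Dx.
L = (1 + 4·x)·Dx + (-1 + x + 2·x^2)·Dx^2  (order 2).
h: a_k = 0, -2, -1, -2, -5/2, -22/5, -7, …
ICs: h(0) = 0, h′(0) = -2.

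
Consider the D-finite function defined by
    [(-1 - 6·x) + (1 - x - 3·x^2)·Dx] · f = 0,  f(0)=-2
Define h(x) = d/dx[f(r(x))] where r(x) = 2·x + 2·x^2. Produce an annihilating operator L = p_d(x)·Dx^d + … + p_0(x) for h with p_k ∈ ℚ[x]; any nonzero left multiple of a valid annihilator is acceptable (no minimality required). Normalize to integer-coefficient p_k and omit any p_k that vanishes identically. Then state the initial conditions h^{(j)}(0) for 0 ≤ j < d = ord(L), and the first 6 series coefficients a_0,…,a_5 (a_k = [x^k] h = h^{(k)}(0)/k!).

f: a_k = -2, -2, -8, -14, -38, -80, …
Change of var in L_f (x↦r) gives L₀.
Derive L from L₀ (diff closure).
L = (18 + 156·x + 804·x^2 + 2736·x^3 + 4968·x^4 + 4320·x^5 + 1440·x^6) + (-1 - 12·x + 6·x^2 + 268·x^3 + 900·x^4 + 1368·x^5 + 1008·x^6 + 288·x^7)·Dx  (order 1).
h: a_k = -4, -72, -528, -3904, -26640, -173856, …
ICs: h(0) = -4.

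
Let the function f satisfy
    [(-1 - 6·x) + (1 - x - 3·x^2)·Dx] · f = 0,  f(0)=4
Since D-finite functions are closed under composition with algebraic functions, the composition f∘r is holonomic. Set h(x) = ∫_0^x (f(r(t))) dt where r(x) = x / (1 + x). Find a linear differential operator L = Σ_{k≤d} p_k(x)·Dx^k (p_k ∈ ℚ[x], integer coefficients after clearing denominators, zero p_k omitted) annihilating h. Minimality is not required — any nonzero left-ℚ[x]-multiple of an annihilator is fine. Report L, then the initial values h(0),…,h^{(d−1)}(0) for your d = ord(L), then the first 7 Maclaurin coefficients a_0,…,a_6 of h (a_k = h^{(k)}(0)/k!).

f: a_k = 4, 4, 16, 28, 76, 160, 388, …
L₀ from L_f via x↦r, Dx↦r'^{-1}Dx.
h=∫₀ˣh₀: take L = L₀·Dx.
L = (1 + 7·x)·Dx + (-1 - 2·x + 2·x^2 + 3·x^3)·Dx^2  (order 2).
h: a_k = 0, 4, 2, 4, 0, 36/5, -6, …
ICs: h(0) = 0, h′(0) = 4.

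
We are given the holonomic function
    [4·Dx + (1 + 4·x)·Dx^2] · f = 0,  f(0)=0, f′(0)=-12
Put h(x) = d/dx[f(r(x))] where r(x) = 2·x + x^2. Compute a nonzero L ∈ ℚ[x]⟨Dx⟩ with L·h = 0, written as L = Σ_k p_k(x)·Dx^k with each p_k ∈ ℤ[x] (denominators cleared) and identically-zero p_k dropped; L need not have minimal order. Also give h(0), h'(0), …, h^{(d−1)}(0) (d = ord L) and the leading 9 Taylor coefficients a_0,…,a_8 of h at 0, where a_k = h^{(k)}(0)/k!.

L = (7 + 8·x + 4·x^2) + (1 + 9·x + 12·x^2 + 4·x^3)·Dx  (order 1).
h: a_k = -24, 168, -1248, 9312, -69504, 518784, -3872256, 28902912, -215734272, …
ICs: h(0) = -24.

f: a_k = 0, -12, 24, -64, 192, -3072/5, 2048, -49152/7, 24576, …
f∘r: x↦r, Dx↦Dx/r' in L_f ⇒ L₀.
h₀' ⇒ L via d/dx closure of L₀.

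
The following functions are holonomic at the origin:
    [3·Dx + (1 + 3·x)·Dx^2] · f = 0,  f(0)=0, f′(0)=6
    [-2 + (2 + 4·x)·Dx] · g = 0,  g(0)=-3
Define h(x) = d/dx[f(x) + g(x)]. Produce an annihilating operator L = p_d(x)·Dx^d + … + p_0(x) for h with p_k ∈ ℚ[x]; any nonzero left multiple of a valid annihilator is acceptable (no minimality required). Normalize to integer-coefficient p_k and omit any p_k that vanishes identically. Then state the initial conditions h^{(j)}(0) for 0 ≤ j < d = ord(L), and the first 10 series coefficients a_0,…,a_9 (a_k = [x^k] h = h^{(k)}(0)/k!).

L = (18 + 18·x) + (30 + 108·x + 90·x^2)·Dx + (4 + 26·x + 54·x^2 + 36·x^3)·Dx^2  (order 2).
h: a_k = 3, -15, 99/2, -309/2, 3783/8, -11475/8, 69291/16, -208665/16, 5019543/128, -15080079/128, …
ICs: h(0) = 3, h′(0) = -15.

f: a_k = 0, 6, -9, 18, -81/2, 486/5, -243, 4374/7, -6561/4, 4374, …
g: a_k = -3, -3, 3/2, -3/2, 15/8, -21/8, 63/16, -99/16, 1287/128, -2145/128, …
Weyl lclm of L_f,L_g ⇒ L₀ (ord ≤ 3).
h₀' ⇒ L via d/dx closure of L₀.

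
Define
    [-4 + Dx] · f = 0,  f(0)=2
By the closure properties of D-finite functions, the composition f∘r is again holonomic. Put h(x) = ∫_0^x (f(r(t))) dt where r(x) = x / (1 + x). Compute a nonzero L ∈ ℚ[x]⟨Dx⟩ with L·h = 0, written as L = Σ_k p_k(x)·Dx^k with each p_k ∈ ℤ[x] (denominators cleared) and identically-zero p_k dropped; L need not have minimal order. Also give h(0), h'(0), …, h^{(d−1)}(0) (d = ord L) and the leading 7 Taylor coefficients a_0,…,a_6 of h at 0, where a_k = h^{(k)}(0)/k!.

L = -4·Dx + (1 + 2·x + x^2)·Dx^2  (order 2).
h: a_k = 0, 2, 4, 8/3, -2/3, -8/15, 28/45, …
ICs: h(0) = 0, h′(0) = 2.

f: a_k = 2, 8, 16, 64/3, 64/3, 256/15, 512/45, …
h₀=f(r): pull back L_f along r ⇒ L₀.
Integrate: L := L₀·Dx.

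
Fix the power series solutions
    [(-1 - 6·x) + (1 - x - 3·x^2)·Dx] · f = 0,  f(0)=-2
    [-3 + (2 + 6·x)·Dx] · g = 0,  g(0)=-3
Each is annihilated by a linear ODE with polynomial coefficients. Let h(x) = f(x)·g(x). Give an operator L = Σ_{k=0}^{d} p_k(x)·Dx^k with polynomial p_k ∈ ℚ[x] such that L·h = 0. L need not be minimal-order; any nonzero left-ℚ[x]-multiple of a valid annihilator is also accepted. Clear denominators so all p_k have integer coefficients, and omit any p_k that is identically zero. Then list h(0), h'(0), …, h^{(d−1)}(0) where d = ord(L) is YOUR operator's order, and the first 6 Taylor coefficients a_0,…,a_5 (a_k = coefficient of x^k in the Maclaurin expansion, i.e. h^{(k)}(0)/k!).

f: a_k = -2, -2, -8, -14, -38, -80, …
g: a_k = -3, -9/2, 27/8, -81/16, 1215/128, -5103/256, …
Product ⇒ symmetric product L₀, ord ≤ 1.
L = (5 + 15·x + 27·x^2) + (-2 - 4·x + 12·x^2 + 18·x^3)·Dx  (order 1).
h: a_k = 6, 15, 105/4, 651/8, 9033/64, 54417/128, …
ICs: h(0) = 6.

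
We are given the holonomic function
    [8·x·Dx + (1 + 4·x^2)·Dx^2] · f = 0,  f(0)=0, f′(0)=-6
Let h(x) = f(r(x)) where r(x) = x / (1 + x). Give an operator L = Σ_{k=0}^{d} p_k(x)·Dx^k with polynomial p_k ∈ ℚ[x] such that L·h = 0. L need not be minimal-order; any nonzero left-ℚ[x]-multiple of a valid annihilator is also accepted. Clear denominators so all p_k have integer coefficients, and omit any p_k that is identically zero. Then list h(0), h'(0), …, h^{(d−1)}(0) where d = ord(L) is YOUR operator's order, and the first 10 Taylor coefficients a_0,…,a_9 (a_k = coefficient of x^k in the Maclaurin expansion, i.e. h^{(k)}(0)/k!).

f: a_k = 0, -6, 0, 8, 0, -96/5, 0, 384/7, 0, -512/3, …
L₀ from L_f via x↦r, Dx↦r'^{-1}Dx.
L = (2 + 10·x)·Dx + (1 + 2·x + 5·x^2)·Dx^2  (order 2).
h: a_k = 0, -6, 6, 2, -18, 114/5, 22, -834/7, 126, 718/3, …
ICs: h(0) = 0, h′(0) = -6.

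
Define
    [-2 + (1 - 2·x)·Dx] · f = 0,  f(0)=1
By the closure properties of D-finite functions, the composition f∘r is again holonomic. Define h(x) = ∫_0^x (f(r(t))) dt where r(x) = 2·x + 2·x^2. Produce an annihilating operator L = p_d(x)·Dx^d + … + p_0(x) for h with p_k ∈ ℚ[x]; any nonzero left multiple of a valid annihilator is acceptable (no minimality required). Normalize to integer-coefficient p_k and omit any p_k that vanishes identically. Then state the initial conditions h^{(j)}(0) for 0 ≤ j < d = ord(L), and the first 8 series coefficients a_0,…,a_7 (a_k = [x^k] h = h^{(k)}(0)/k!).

L = (4 + 8·x)·Dx + (-1 + 4·x + 4·x^2)·Dx^2  (order 2).
h: a_k = 0, 1, 2, 20/3, 24, 464/5, 1120/3, 10816/7, …
ICs: h(0) = 0, h′(0) = 1.

f: a_k = 1, 2, 4, 8, 16, 32, 64, 128, …
L₀ from L_f via x↦r, Dx↦r'^{-1}Dx.
h=∫₀ˣh₀: take L = L₀·Dx.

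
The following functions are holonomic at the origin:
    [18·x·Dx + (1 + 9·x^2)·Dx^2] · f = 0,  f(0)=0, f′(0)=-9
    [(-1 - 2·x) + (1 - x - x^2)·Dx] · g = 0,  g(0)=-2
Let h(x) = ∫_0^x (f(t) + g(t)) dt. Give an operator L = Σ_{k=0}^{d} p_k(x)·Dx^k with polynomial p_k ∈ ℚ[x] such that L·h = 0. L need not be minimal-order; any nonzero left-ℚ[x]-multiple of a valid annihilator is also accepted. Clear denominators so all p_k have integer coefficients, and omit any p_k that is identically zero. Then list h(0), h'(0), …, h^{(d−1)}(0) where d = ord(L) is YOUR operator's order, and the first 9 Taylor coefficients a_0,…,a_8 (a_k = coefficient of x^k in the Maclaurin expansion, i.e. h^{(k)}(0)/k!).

L = (36 - 144·x - 1440·x^2 - 2376·x^3 - 3186·x^4 - 486·x^6)·Dx^2 + (-18 - 24·x + 108·x^2 - 444·x^3 - 2313·x^4 - 2178·x^5 - 243·x^6 - 486·x^7)·Dx^3 + (2 + 10·x + 34·x^2 + 48·x^3 + 123·x^4 - 387·x^5 - 198·x^6 - 81·x^7 - 81·x^8)·Dx^4  (order 4).
h: a_k = 0, -2, -11/2, -4/3, 21/4, -2, -809/30, -26/7, 6267/56, …
ICs: h(0) = 0, h′(0) = -2, h′′(0) = -11, h′′′(0) = -8.

f: a_k = 0, -9, 0, 27, 0, -729/5, 0, 6561/7, 0, …
g: a_k = -2, -2, -4, -6, -10, -16, -26, -42, -68, …
f+g: L₀ = lclm(L_f,L_g), ord ≤ 2+1.
∫: right-multiply L₀ by Dx.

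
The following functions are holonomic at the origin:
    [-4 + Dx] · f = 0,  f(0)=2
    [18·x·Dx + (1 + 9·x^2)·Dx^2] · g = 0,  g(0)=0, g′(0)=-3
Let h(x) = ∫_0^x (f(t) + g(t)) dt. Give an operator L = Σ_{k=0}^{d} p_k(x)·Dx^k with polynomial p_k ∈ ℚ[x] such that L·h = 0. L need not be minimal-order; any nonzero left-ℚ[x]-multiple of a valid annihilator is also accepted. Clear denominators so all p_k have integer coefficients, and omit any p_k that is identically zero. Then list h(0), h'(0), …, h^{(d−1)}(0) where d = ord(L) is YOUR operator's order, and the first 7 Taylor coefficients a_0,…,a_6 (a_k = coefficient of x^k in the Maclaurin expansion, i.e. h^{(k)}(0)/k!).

f: a_k = 2, 8, 16, 64/3, 64/3, 256/15, 512/45, …
g: a_k = 0, -3, 0, 9, 0, -243/5, 0, …
f+g: L₀ = lclm(L_f,L_g), ord ≤ 1+2.
∫: right-multiply L₀ by Dx.
L = (36 - 144·x - 972·x^2 - 1296·x^3)·Dx^2 + (-17 + 99·x^2 - 648·x^4)·Dx^3 + (2 + 9·x + 36·x^2 + 81·x^3 + 162·x^4)·Dx^4  (order 4).
h: a_k = 0, 2, 5/2, 16/3, 91/12, 64/15, -473/90, …
ICs: h(0) = 0, h′(0) = 2, h′′(0) = 5, h′′′(0) = 32.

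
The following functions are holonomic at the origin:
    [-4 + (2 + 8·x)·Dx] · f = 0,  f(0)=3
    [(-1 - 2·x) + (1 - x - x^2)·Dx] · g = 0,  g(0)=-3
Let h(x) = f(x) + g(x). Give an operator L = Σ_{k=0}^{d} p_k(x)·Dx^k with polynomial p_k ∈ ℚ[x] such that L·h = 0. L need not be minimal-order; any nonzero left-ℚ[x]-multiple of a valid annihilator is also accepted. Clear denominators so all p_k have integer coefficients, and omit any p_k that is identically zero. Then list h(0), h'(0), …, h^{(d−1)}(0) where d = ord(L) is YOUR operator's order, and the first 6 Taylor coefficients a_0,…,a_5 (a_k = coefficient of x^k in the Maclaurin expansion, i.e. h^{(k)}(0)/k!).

L = (12 + 48·x + 48·x^2 + 40·x^3) + (-8 - 30·x - 114·x^2 - 152·x^3 - 100·x^4)·Dx + (-1 + 5·x + 39·x^2 - 6·x^3 - 82·x^4 - 40·x^5)·Dx^2  (order 2).
h: a_k = 0, 3, -12, 3, -45, 60, …
ICs: h(0) = 0, h′(0) = 3.

f: a_k = 3, 6, -6, 12, -30, 84, …
g: a_k = -3, -3, -6, -9, -15, -24, …
Sum ⇒ L₀ = lclm(L_f,L_g) in ℚ(x)⟨Dx⟩.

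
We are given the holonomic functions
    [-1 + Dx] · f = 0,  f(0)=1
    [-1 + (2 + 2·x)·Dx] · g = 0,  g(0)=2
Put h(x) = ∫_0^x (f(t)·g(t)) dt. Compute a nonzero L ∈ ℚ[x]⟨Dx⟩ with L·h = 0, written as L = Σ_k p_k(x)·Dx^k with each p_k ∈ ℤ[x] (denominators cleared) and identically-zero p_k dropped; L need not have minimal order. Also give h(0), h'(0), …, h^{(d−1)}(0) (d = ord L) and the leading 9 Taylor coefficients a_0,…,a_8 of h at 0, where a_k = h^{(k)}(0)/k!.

L = (-3 - 2·x)·Dx + (2 + 2·x)·Dx^2  (order 2).
h: a_k = 0, 2, 3/2, 7/12, 17/96, 11/320, 107/11520, -89/161280, 1123/860160, …
ICs: h(0) = 0, h′(0) = 2.

f: a_k = 1, 1, 1/2, 1/6, 1/24, 1/120, 1/720, 1/5040, 1/40320, …
g: a_k = 2, 1, -1/4, 1/8, -5/64, 7/128, -21/512, 33/1024, -429/16384, …
L₀ := L_f ⊗_s L_g (sym. prod.), ord ≤ 1.
Integrate: L := L₀·Dx.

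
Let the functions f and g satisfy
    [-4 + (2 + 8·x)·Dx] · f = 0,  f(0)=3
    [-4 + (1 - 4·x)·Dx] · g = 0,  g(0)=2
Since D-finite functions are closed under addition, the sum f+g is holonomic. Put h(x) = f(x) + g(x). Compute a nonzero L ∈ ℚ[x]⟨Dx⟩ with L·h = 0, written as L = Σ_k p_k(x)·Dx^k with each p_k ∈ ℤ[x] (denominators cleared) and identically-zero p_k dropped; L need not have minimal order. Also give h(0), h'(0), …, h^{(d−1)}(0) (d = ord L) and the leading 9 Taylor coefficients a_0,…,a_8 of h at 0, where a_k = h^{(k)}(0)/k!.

L = (40 + 96·x) + (-18 - 112·x - 288·x^2)·Dx + (1 + 12·x - 16·x^2 - 192·x^3)·Dx^2  (order 2).
h: a_k = 5, 14, 26, 140, 482, 2132, 7940, 33560, 128498, …
ICs: h(0) = 5, h′(0) = 14.

f: a_k = 3, 6, -6, 12, -30, 84, -252, 792, -2574, …
g: a_k = 2, 8, 32, 128, 512, 2048, 8192, 32768, 131072, …
h₀=f+g: left-lcm gives L₀, ord ≤ 2.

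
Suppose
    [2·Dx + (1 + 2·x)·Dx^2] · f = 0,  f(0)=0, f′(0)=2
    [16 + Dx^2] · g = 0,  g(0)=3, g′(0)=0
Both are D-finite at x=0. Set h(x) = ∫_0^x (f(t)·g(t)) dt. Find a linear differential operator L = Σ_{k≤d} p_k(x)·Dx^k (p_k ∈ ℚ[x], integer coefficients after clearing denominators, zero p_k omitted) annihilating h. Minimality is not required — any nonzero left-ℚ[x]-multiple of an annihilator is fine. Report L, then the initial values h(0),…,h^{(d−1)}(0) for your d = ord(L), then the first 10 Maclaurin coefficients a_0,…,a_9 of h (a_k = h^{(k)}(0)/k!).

f: a_k = 0, 2, -2, 8/3, -4, 32/5, -32/3, 128/7, -32, 512/9, …
g: a_k = 3, 0, -24, 0, 32, 0, -256/15, 0, 512/105, 0, …
Sym-product of L_f,L_g gives L₀ (≤ ord 4).
Integrate: L := L₀·Dx.
L = (2688 + 27648·x + 93184·x^2 + 131072·x^3 + 65536·x^4)·Dx + (896 + 5888·x + 12288·x^2 + 8192·x^3)·Dx^2 + (408 + 3712·x + 11904·x^2 + 16384·x^3 + 8192·x^4)·Dx^3 + (56 + 368·x + 768·x^2 + 512·x^3)·Dx^4 + (15 + 124·x + 380·x^2 + 512·x^3 + 256·x^4)·Dx^5  (order 5).
h: a_k = 0, 0, 3, -2, -10, 36/5, 16/5, 0, -208/35, 992/135, …
ICs: h(0) = 0, h′(0) = 0, h′′(0) = 6, h′′′(0) = -12, h′′′′(0) = -240.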